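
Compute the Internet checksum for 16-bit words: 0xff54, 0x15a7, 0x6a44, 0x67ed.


Sum all words (with carry folding):
+ 0xff54 = 0xff54
+ 0x15a7 = 0x14fc
+ 0x6a44 = 0x7f40
+ 0x67ed = 0xe72d
One's complement: ~0xe72d
Checksum = 0x18d2


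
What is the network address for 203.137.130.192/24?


IP:   11001011.10001001.10000010.11000000
Mask: 11111111.11111111.11111111.00000000
AND operation:
Net:  11001011.10001001.10000010.00000000
Network: 203.137.130.0/24


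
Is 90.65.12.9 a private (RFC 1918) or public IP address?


RFC 1918 private ranges:
  10.0.0.0/8 (10.0.0.0 - 10.255.255.255)
  172.16.0.0/12 (172.16.0.0 - 172.31.255.255)
  192.168.0.0/16 (192.168.0.0 - 192.168.255.255)
Public (not in any RFC 1918 range)


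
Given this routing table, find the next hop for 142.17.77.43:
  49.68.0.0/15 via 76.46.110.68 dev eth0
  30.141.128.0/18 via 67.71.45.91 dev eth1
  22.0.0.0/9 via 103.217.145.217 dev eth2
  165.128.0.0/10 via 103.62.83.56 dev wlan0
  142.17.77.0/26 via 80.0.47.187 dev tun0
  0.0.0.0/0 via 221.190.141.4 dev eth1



Longest prefix match for 142.17.77.43:
  /15 49.68.0.0: no
  /18 30.141.128.0: no
  /9 22.0.0.0: no
  /10 165.128.0.0: no
  /26 142.17.77.0: MATCH
  /0 0.0.0.0: MATCH
Selected: next-hop 80.0.47.187 via tun0 (matched /26)


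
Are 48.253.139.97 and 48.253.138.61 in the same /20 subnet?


Mask: 255.255.240.0
48.253.139.97 AND mask = 48.253.128.0
48.253.138.61 AND mask = 48.253.128.0
Yes, same subnet (48.253.128.0)


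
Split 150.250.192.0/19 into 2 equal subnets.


New prefix = 19 + 1 = 20
Each subnet has 4096 addresses
  150.250.192.0/20
  150.250.208.0/20
Subnets: 150.250.192.0/20, 150.250.208.0/20


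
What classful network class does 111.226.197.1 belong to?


First octet: 111
Binary: 01101111
0xxxxxxx -> Class A (1-126)
Class A, default mask 255.0.0.0 (/8)


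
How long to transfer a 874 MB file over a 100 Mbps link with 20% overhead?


Effective throughput = 100 * (1 - 20/100) = 80 Mbps
File size in Mb = 874 * 8 = 6992 Mb
Time = 6992 / 80
Time = 87.4 seconds


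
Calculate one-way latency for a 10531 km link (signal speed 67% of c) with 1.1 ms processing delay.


Speed = 0.67 * 3e5 km/s = 201000 km/s
Propagation delay = 10531 / 201000 = 0.0524 s = 52.393 ms
Processing delay = 1.1 ms
Total one-way latency = 53.493 ms


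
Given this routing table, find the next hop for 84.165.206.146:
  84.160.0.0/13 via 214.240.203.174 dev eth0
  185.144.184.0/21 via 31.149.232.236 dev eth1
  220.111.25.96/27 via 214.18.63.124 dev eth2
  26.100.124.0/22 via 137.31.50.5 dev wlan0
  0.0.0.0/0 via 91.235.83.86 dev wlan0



Longest prefix match for 84.165.206.146:
  /13 84.160.0.0: MATCH
  /21 185.144.184.0: no
  /27 220.111.25.96: no
  /22 26.100.124.0: no
  /0 0.0.0.0: MATCH
Selected: next-hop 214.240.203.174 via eth0 (matched /13)


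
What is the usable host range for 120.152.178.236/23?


Network: 120.152.178.0
Broadcast: 120.152.179.255
First usable = network + 1
Last usable = broadcast - 1
Range: 120.152.178.1 to 120.152.179.254


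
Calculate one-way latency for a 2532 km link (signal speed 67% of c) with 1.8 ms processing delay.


Speed = 0.67 * 3e5 km/s = 201000 km/s
Propagation delay = 2532 / 201000 = 0.0126 s = 12.597 ms
Processing delay = 1.8 ms
Total one-way latency = 14.397 ms


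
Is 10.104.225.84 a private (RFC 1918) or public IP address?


RFC 1918 private ranges:
  10.0.0.0/8 (10.0.0.0 - 10.255.255.255)
  172.16.0.0/12 (172.16.0.0 - 172.31.255.255)
  192.168.0.0/16 (192.168.0.0 - 192.168.255.255)
Private (in 10.0.0.0/8)


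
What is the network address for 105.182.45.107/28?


IP:   01101001.10110110.00101101.01101011
Mask: 11111111.11111111.11111111.11110000
AND operation:
Net:  01101001.10110110.00101101.01100000
Network: 105.182.45.96/28


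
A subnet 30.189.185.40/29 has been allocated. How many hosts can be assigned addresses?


Host bits = 32 - 29 = 3
Total addresses = 2^3 = 8
Usable = total - 2 (network and broadcast)
Usable hosts: 6


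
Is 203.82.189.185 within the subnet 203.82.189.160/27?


Subnet network: 203.82.189.160
Test IP AND mask: 203.82.189.160
Yes, 203.82.189.185 is in 203.82.189.160/27


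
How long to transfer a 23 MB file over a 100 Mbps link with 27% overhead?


Effective throughput = 100 * (1 - 27/100) = 73 Mbps
File size in Mb = 23 * 8 = 184 Mb
Time = 184 / 73
Time = 2.5205 seconds


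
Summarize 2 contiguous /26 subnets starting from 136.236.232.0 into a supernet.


Original prefix: /26
Number of subnets: 2 = 2^1
New prefix = 26 - 1 = 25
Supernet: 136.236.232.0/25


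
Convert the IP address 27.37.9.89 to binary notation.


27 = 00011011
37 = 00100101
9 = 00001001
89 = 01011001
Binary: 00011011.00100101.00001001.01011001


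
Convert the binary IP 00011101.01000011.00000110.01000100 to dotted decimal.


00011101 = 29
01000011 = 67
00000110 = 6
01000100 = 68
IP: 29.67.6.68


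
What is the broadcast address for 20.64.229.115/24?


Network: 20.64.229.0/24
Host bits = 8
Set all host bits to 1:
Broadcast: 20.64.229.255


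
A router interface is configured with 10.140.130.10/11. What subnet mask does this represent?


/11 means 11 network bits, 21 host bits
Binary: 11111111111000000000000000000000
Mask: 255.224.0.0


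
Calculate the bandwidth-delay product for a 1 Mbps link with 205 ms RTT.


BDP = bandwidth * RTT
= 1 Mbps * 205 ms
= 1 * 1e6 * 205 / 1000 bits
= 205000 bits
= 25625 bytes
= 25.0244 KB
BDP = 205000 bits (25625 bytes)


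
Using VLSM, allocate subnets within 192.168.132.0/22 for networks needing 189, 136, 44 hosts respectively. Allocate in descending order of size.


189 hosts -> /24 (254 usable): 192.168.132.0/24
136 hosts -> /24 (254 usable): 192.168.133.0/24
44 hosts -> /26 (62 usable): 192.168.134.0/26
Allocation: 192.168.132.0/24 (189 hosts, 254 usable); 192.168.133.0/24 (136 hosts, 254 usable); 192.168.134.0/26 (44 hosts, 62 usable)


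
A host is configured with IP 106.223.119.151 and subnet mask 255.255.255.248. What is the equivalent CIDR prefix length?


Binary: 11111111.11111111.11111111.11111000
Count leading 1s
Prefix: /29


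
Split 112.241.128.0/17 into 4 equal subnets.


New prefix = 17 + 2 = 19
Each subnet has 8192 addresses
  112.241.128.0/19
  112.241.160.0/19
  112.241.192.0/19
  112.241.224.0/19
Subnets: 112.241.128.0/19, 112.241.160.0/19, 112.241.192.0/19, 112.241.224.0/19


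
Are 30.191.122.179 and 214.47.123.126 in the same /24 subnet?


Mask: 255.255.255.0
30.191.122.179 AND mask = 30.191.122.0
214.47.123.126 AND mask = 214.47.123.0
No, different subnets (30.191.122.0 vs 214.47.123.0)


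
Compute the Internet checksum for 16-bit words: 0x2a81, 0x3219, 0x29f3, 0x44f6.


Sum all words (with carry folding):
+ 0x2a81 = 0x2a81
+ 0x3219 = 0x5c9a
+ 0x29f3 = 0x868d
+ 0x44f6 = 0xcb83
One's complement: ~0xcb83
Checksum = 0x347c


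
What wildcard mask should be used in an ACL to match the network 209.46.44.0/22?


Subnet mask: 255.255.252.0
Wildcard = 255.255.255.255 - subnet mask
255 - 255 = 0
255 - 255 = 0
255 - 252 = 3
255 - 0 = 255
Wildcard: 0.0.3.255


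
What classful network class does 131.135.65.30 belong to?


First octet: 131
Binary: 10000011
10xxxxxx -> Class B (128-191)
Class B, default mask 255.255.0.0 (/16)


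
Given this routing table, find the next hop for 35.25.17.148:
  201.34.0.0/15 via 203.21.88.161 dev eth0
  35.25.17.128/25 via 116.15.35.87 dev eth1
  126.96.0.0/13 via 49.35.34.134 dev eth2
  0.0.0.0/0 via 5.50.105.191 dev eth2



Longest prefix match for 35.25.17.148:
  /15 201.34.0.0: no
  /25 35.25.17.128: MATCH
  /13 126.96.0.0: no
  /0 0.0.0.0: MATCH
Selected: next-hop 116.15.35.87 via eth1 (matched /25)


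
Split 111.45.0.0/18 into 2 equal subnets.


New prefix = 18 + 1 = 19
Each subnet has 8192 addresses
  111.45.0.0/19
  111.45.32.0/19
Subnets: 111.45.0.0/19, 111.45.32.0/19


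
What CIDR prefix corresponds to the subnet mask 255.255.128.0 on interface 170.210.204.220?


Binary: 11111111.11111111.10000000.00000000
Count leading 1s
Prefix: /17


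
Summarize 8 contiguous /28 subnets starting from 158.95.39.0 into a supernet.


Original prefix: /28
Number of subnets: 8 = 2^3
New prefix = 28 - 3 = 25
Supernet: 158.95.39.0/25


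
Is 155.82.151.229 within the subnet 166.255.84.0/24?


Subnet network: 166.255.84.0
Test IP AND mask: 155.82.151.0
No, 155.82.151.229 is not in 166.255.84.0/24


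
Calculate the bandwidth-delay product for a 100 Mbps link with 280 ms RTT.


BDP = bandwidth * RTT
= 100 Mbps * 280 ms
= 100 * 1e6 * 280 / 1000 bits
= 28000000 bits
= 3500000 bytes
= 3417.9688 KB
BDP = 28000000 bits (3500000 bytes)


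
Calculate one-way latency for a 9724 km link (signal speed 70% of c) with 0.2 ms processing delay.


Speed = 0.7 * 3e5 km/s = 210000 km/s
Propagation delay = 9724 / 210000 = 0.0463 s = 46.3048 ms
Processing delay = 0.2 ms
Total one-way latency = 46.5048 ms


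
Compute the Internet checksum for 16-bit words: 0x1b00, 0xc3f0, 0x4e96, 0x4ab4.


Sum all words (with carry folding):
+ 0x1b00 = 0x1b00
+ 0xc3f0 = 0xdef0
+ 0x4e96 = 0x2d87
+ 0x4ab4 = 0x783b
One's complement: ~0x783b
Checksum = 0x87c4


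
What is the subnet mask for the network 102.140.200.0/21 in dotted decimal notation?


/21 means 21 network bits, 11 host bits
Binary: 11111111111111111111100000000000
Mask: 255.255.248.0


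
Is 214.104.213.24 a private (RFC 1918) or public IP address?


RFC 1918 private ranges:
  10.0.0.0/8 (10.0.0.0 - 10.255.255.255)
  172.16.0.0/12 (172.16.0.0 - 172.31.255.255)
  192.168.0.0/16 (192.168.0.0 - 192.168.255.255)
Public (not in any RFC 1918 range)


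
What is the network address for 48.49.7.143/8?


IP:   00110000.00110001.00000111.10001111
Mask: 11111111.00000000.00000000.00000000
AND operation:
Net:  00110000.00000000.00000000.00000000
Network: 48.0.0.0/8


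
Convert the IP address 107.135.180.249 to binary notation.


107 = 01101011
135 = 10000111
180 = 10110100
249 = 11111001
Binary: 01101011.10000111.10110100.11111001


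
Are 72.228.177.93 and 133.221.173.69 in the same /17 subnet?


Mask: 255.255.128.0
72.228.177.93 AND mask = 72.228.128.0
133.221.173.69 AND mask = 133.221.128.0
No, different subnets (72.228.128.0 vs 133.221.128.0)


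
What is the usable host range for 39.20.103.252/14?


Network: 39.20.0.0
Broadcast: 39.23.255.255
First usable = network + 1
Last usable = broadcast - 1
Range: 39.20.0.1 to 39.23.255.254


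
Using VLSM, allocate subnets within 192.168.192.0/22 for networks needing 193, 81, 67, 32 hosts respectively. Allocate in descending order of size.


193 hosts -> /24 (254 usable): 192.168.192.0/24
81 hosts -> /25 (126 usable): 192.168.193.0/25
67 hosts -> /25 (126 usable): 192.168.193.128/25
32 hosts -> /26 (62 usable): 192.168.194.0/26
Allocation: 192.168.192.0/24 (193 hosts, 254 usable); 192.168.193.0/25 (81 hosts, 126 usable); 192.168.193.128/25 (67 hosts, 126 usable); 192.168.194.0/26 (32 hosts, 62 usable)


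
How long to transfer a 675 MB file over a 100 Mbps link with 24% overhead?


Effective throughput = 100 * (1 - 24/100) = 76 Mbps
File size in Mb = 675 * 8 = 5400 Mb
Time = 5400 / 76
Time = 71.0526 seconds


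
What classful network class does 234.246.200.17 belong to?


First octet: 234
Binary: 11101010
1110xxxx -> Class D (224-239)
Class D (multicast), default mask N/A


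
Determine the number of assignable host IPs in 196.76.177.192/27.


Host bits = 32 - 27 = 5
Total addresses = 2^5 = 32
Usable = total - 2 (network and broadcast)
Usable hosts: 30


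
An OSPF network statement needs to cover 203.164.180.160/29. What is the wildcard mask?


Subnet mask: 255.255.255.248
Wildcard = 255.255.255.255 - subnet mask
255 - 255 = 0
255 - 255 = 0
255 - 255 = 0
255 - 248 = 7
Wildcard: 0.0.0.7


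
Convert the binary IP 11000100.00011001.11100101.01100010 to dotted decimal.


11000100 = 196
00011001 = 25
11100101 = 229
01100010 = 98
IP: 196.25.229.98


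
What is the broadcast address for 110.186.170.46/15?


Network: 110.186.0.0/15
Host bits = 17
Set all host bits to 1:
Broadcast: 110.187.255.255


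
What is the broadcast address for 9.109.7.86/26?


Network: 9.109.7.64/26
Host bits = 6
Set all host bits to 1:
Broadcast: 9.109.7.127


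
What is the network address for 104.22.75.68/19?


IP:   01101000.00010110.01001011.01000100
Mask: 11111111.11111111.11100000.00000000
AND operation:
Net:  01101000.00010110.01000000.00000000
Network: 104.22.64.0/19


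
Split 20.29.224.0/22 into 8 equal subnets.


New prefix = 22 + 3 = 25
Each subnet has 128 addresses
  20.29.224.0/25
  20.29.224.128/25
  20.29.225.0/25
  20.29.225.128/25
  20.29.226.0/25
  20.29.226.128/25
  20.29.227.0/25
  20.29.227.128/25
Subnets: 20.29.224.0/25, 20.29.224.128/25, 20.29.225.0/25, 20.29.225.128/25, 20.29.226.0/25, 20.29.226.128/25, 20.29.227.0/25, 20.29.227.128/25


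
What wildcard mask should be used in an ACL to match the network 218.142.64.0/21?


Subnet mask: 255.255.248.0
Wildcard = 255.255.255.255 - subnet mask
255 - 255 = 0
255 - 255 = 0
255 - 248 = 7
255 - 0 = 255
Wildcard: 0.0.7.255


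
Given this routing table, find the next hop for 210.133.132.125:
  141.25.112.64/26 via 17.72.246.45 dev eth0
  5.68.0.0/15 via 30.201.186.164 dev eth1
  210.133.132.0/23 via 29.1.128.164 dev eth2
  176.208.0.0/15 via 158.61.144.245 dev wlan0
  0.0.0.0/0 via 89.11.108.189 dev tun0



Longest prefix match for 210.133.132.125:
  /26 141.25.112.64: no
  /15 5.68.0.0: no
  /23 210.133.132.0: MATCH
  /15 176.208.0.0: no
  /0 0.0.0.0: MATCH
Selected: next-hop 29.1.128.164 via eth2 (matched /23)


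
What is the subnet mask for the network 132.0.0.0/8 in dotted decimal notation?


/8 means 8 network bits, 24 host bits
Binary: 11111111000000000000000000000000
Mask: 255.0.0.0


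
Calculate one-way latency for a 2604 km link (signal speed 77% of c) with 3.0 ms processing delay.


Speed = 0.77 * 3e5 km/s = 231000 km/s
Propagation delay = 2604 / 231000 = 0.0113 s = 11.2727 ms
Processing delay = 3.0 ms
Total one-way latency = 14.2727 ms


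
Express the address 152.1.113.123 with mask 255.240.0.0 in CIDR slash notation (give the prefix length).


Binary: 11111111.11110000.00000000.00000000
Count leading 1s
Prefix: /12


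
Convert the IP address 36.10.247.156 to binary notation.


36 = 00100100
10 = 00001010
247 = 11110111
156 = 10011100
Binary: 00100100.00001010.11110111.10011100


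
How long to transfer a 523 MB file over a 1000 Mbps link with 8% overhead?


Effective throughput = 1000 * (1 - 8/100) = 920 Mbps
File size in Mb = 523 * 8 = 4184 Mb
Time = 4184 / 920
Time = 4.5478 seconds


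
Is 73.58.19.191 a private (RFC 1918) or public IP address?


RFC 1918 private ranges:
  10.0.0.0/8 (10.0.0.0 - 10.255.255.255)
  172.16.0.0/12 (172.16.0.0 - 172.31.255.255)
  192.168.0.0/16 (192.168.0.0 - 192.168.255.255)
Public (not in any RFC 1918 range)


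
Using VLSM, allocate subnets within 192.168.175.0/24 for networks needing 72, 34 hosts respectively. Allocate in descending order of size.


72 hosts -> /25 (126 usable): 192.168.175.0/25
34 hosts -> /26 (62 usable): 192.168.175.128/26
Allocation: 192.168.175.0/25 (72 hosts, 126 usable); 192.168.175.128/26 (34 hosts, 62 usable)


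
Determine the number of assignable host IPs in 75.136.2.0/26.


Host bits = 32 - 26 = 6
Total addresses = 2^6 = 64
Usable = total - 2 (network and broadcast)
Usable hosts: 62


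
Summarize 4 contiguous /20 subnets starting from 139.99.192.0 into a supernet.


Original prefix: /20
Number of subnets: 4 = 2^2
New prefix = 20 - 2 = 18
Supernet: 139.99.192.0/18


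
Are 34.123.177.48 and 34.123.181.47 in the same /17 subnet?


Mask: 255.255.128.0
34.123.177.48 AND mask = 34.123.128.0
34.123.181.47 AND mask = 34.123.128.0
Yes, same subnet (34.123.128.0)


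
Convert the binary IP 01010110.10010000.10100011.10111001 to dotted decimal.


01010110 = 86
10010000 = 144
10100011 = 163
10111001 = 185
IP: 86.144.163.185


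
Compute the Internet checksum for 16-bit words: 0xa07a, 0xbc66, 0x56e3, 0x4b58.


Sum all words (with carry folding):
+ 0xa07a = 0xa07a
+ 0xbc66 = 0x5ce1
+ 0x56e3 = 0xb3c4
+ 0x4b58 = 0xff1c
One's complement: ~0xff1c
Checksum = 0x00e3


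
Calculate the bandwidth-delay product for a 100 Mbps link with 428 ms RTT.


BDP = bandwidth * RTT
= 100 Mbps * 428 ms
= 100 * 1e6 * 428 / 1000 bits
= 42800000 bits
= 5350000 bytes
= 5224.6094 KB
BDP = 42800000 bits (5350000 bytes)


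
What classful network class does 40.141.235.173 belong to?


First octet: 40
Binary: 00101000
0xxxxxxx -> Class A (1-126)
Class A, default mask 255.0.0.0 (/8)


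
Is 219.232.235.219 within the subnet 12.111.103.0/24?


Subnet network: 12.111.103.0
Test IP AND mask: 219.232.235.0
No, 219.232.235.219 is not in 12.111.103.0/24


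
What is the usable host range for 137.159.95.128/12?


Network: 137.144.0.0
Broadcast: 137.159.255.255
First usable = network + 1
Last usable = broadcast - 1
Range: 137.144.0.1 to 137.159.255.254


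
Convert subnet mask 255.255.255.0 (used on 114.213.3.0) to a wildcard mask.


Subnet mask: 255.255.255.0
Wildcard = 255.255.255.255 - subnet mask
255 - 255 = 0
255 - 255 = 0
255 - 255 = 0
255 - 0 = 255
Wildcard: 0.0.0.255


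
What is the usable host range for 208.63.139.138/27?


Network: 208.63.139.128
Broadcast: 208.63.139.159
First usable = network + 1
Last usable = broadcast - 1
Range: 208.63.139.129 to 208.63.139.158


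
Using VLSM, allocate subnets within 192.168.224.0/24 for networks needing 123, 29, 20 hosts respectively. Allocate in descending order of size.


123 hosts -> /25 (126 usable): 192.168.224.0/25
29 hosts -> /27 (30 usable): 192.168.224.128/27
20 hosts -> /27 (30 usable): 192.168.224.160/27
Allocation: 192.168.224.0/25 (123 hosts, 126 usable); 192.168.224.128/27 (29 hosts, 30 usable); 192.168.224.160/27 (20 hosts, 30 usable)


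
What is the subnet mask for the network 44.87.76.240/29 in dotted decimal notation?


/29 means 29 network bits, 3 host bits
Binary: 11111111111111111111111111111000
Mask: 255.255.255.248


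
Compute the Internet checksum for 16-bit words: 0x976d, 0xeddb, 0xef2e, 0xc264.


Sum all words (with carry folding):
+ 0x976d = 0x976d
+ 0xeddb = 0x8549
+ 0xef2e = 0x7478
+ 0xc264 = 0x36dd
One's complement: ~0x36dd
Checksum = 0xc922


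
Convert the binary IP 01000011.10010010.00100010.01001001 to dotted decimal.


01000011 = 67
10010010 = 146
00100010 = 34
01001001 = 73
IP: 67.146.34.73


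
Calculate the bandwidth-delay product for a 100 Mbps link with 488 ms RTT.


BDP = bandwidth * RTT
= 100 Mbps * 488 ms
= 100 * 1e6 * 488 / 1000 bits
= 48800000 bits
= 6100000 bytes
= 5957.0312 KB
BDP = 48800000 bits (6100000 bytes)


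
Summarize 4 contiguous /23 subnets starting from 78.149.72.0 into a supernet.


Original prefix: /23
Number of subnets: 4 = 2^2
New prefix = 23 - 2 = 21
Supernet: 78.149.72.0/21


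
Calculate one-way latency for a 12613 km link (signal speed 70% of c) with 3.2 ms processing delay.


Speed = 0.7 * 3e5 km/s = 210000 km/s
Propagation delay = 12613 / 210000 = 0.0601 s = 60.0619 ms
Processing delay = 3.2 ms
Total one-way latency = 63.2619 ms


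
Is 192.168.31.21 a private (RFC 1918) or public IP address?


RFC 1918 private ranges:
  10.0.0.0/8 (10.0.0.0 - 10.255.255.255)
  172.16.0.0/12 (172.16.0.0 - 172.31.255.255)
  192.168.0.0/16 (192.168.0.0 - 192.168.255.255)
Private (in 192.168.0.0/16)


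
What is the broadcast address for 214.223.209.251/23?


Network: 214.223.208.0/23
Host bits = 9
Set all host bits to 1:
Broadcast: 214.223.209.255


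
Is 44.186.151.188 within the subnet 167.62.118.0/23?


Subnet network: 167.62.118.0
Test IP AND mask: 44.186.150.0
No, 44.186.151.188 is not in 167.62.118.0/23


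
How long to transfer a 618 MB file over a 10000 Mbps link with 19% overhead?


Effective throughput = 10000 * (1 - 19/100) = 8100.0 Mbps
File size in Mb = 618 * 8 = 4944 Mb
Time = 4944 / 8100.0
Time = 0.6104 seconds


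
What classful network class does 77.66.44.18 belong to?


First octet: 77
Binary: 01001101
0xxxxxxx -> Class A (1-126)
Class A, default mask 255.0.0.0 (/8)


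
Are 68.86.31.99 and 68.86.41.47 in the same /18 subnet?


Mask: 255.255.192.0
68.86.31.99 AND mask = 68.86.0.0
68.86.41.47 AND mask = 68.86.0.0
Yes, same subnet (68.86.0.0)


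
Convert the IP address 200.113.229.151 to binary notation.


200 = 11001000
113 = 01110001
229 = 11100101
151 = 10010111
Binary: 11001000.01110001.11100101.10010111


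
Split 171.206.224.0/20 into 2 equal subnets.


New prefix = 20 + 1 = 21
Each subnet has 2048 addresses
  171.206.224.0/21
  171.206.232.0/21
Subnets: 171.206.224.0/21, 171.206.232.0/21


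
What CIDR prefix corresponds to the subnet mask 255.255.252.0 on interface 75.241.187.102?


Binary: 11111111.11111111.11111100.00000000
Count leading 1s
Prefix: /22


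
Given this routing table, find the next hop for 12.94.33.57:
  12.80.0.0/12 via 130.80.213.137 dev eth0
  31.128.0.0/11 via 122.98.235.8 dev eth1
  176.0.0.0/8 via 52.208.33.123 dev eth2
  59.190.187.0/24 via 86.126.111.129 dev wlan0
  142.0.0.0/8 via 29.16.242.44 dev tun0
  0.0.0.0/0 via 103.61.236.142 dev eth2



Longest prefix match for 12.94.33.57:
  /12 12.80.0.0: MATCH
  /11 31.128.0.0: no
  /8 176.0.0.0: no
  /24 59.190.187.0: no
  /8 142.0.0.0: no
  /0 0.0.0.0: MATCH
Selected: next-hop 130.80.213.137 via eth0 (matched /12)


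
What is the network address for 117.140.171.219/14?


IP:   01110101.10001100.10101011.11011011
Mask: 11111111.11111100.00000000.00000000
AND operation:
Net:  01110101.10001100.00000000.00000000
Network: 117.140.0.0/14


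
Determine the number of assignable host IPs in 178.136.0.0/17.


Host bits = 32 - 17 = 15
Total addresses = 2^15 = 32768
Usable = total - 2 (network and broadcast)
Usable hosts: 32766


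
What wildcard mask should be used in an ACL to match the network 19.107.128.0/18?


Subnet mask: 255.255.192.0
Wildcard = 255.255.255.255 - subnet mask
255 - 255 = 0
255 - 255 = 0
255 - 192 = 63
255 - 0 = 255
Wildcard: 0.0.63.255


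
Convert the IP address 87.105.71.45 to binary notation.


87 = 01010111
105 = 01101001
71 = 01000111
45 = 00101101
Binary: 01010111.01101001.01000111.00101101


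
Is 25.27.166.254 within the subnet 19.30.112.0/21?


Subnet network: 19.30.112.0
Test IP AND mask: 25.27.160.0
No, 25.27.166.254 is not in 19.30.112.0/21


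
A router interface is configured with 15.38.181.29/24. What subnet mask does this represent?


/24 means 24 network bits, 8 host bits
Binary: 11111111111111111111111100000000
Mask: 255.255.255.0


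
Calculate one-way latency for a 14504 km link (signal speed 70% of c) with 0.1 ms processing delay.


Speed = 0.7 * 3e5 km/s = 210000 km/s
Propagation delay = 14504 / 210000 = 0.0691 s = 69.0667 ms
Processing delay = 0.1 ms
Total one-way latency = 69.1667 ms


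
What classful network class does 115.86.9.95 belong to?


First octet: 115
Binary: 01110011
0xxxxxxx -> Class A (1-126)
Class A, default mask 255.0.0.0 (/8)


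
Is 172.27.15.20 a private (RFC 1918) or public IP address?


RFC 1918 private ranges:
  10.0.0.0/8 (10.0.0.0 - 10.255.255.255)
  172.16.0.0/12 (172.16.0.0 - 172.31.255.255)
  192.168.0.0/16 (192.168.0.0 - 192.168.255.255)
Private (in 172.16.0.0/12)


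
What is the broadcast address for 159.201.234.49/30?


Network: 159.201.234.48/30
Host bits = 2
Set all host bits to 1:
Broadcast: 159.201.234.51


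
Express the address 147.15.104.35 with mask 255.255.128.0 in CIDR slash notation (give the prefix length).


Binary: 11111111.11111111.10000000.00000000
Count leading 1s
Prefix: /17


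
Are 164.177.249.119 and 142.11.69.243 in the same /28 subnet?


Mask: 255.255.255.240
164.177.249.119 AND mask = 164.177.249.112
142.11.69.243 AND mask = 142.11.69.240
No, different subnets (164.177.249.112 vs 142.11.69.240)


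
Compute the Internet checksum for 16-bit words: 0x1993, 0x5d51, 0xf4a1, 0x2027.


Sum all words (with carry folding):
+ 0x1993 = 0x1993
+ 0x5d51 = 0x76e4
+ 0xf4a1 = 0x6b86
+ 0x2027 = 0x8bad
One's complement: ~0x8bad
Checksum = 0x7452


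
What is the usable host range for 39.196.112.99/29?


Network: 39.196.112.96
Broadcast: 39.196.112.103
First usable = network + 1
Last usable = broadcast - 1
Range: 39.196.112.97 to 39.196.112.102


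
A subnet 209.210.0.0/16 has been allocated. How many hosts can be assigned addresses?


Host bits = 32 - 16 = 16
Total addresses = 2^16 = 65536
Usable = total - 2 (network and broadcast)
Usable hosts: 65534


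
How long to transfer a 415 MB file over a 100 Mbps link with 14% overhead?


Effective throughput = 100 * (1 - 14/100) = 86 Mbps
File size in Mb = 415 * 8 = 3320 Mb
Time = 3320 / 86
Time = 38.6047 seconds


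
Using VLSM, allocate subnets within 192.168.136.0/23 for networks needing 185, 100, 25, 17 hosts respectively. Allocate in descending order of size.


185 hosts -> /24 (254 usable): 192.168.136.0/24
100 hosts -> /25 (126 usable): 192.168.137.0/25
25 hosts -> /27 (30 usable): 192.168.137.128/27
17 hosts -> /27 (30 usable): 192.168.137.160/27
Allocation: 192.168.136.0/24 (185 hosts, 254 usable); 192.168.137.0/25 (100 hosts, 126 usable); 192.168.137.128/27 (25 hosts, 30 usable); 192.168.137.160/27 (17 hosts, 30 usable)


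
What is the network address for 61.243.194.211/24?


IP:   00111101.11110011.11000010.11010011
Mask: 11111111.11111111.11111111.00000000
AND operation:
Net:  00111101.11110011.11000010.00000000
Network: 61.243.194.0/24


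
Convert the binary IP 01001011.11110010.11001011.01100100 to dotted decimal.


01001011 = 75
11110010 = 242
11001011 = 203
01100100 = 100
IP: 75.242.203.100


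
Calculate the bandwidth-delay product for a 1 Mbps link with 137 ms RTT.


BDP = bandwidth * RTT
= 1 Mbps * 137 ms
= 1 * 1e6 * 137 / 1000 bits
= 137000 bits
= 17125 bytes
= 16.7236 KB
BDP = 137000 bits (17125 bytes)


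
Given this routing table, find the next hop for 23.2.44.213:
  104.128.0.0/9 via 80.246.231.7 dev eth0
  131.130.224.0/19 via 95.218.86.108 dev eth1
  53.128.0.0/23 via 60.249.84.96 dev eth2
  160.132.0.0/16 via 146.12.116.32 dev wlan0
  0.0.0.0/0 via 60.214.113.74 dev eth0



Longest prefix match for 23.2.44.213:
  /9 104.128.0.0: no
  /19 131.130.224.0: no
  /23 53.128.0.0: no
  /16 160.132.0.0: no
  /0 0.0.0.0: MATCH
Selected: next-hop 60.214.113.74 via eth0 (matched /0)


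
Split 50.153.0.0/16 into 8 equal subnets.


New prefix = 16 + 3 = 19
Each subnet has 8192 addresses
  50.153.0.0/19
  50.153.32.0/19
  50.153.64.0/19
  50.153.96.0/19
  50.153.128.0/19
  50.153.160.0/19
  50.153.192.0/19
  50.153.224.0/19
Subnets: 50.153.0.0/19, 50.153.32.0/19, 50.153.64.0/19, 50.153.96.0/19, 50.153.128.0/19, 50.153.160.0/19, 50.153.192.0/19, 50.153.224.0/19


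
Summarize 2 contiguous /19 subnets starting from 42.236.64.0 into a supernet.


Original prefix: /19
Number of subnets: 2 = 2^1
New prefix = 19 - 1 = 18
Supernet: 42.236.64.0/18


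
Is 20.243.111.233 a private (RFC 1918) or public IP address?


RFC 1918 private ranges:
  10.0.0.0/8 (10.0.0.0 - 10.255.255.255)
  172.16.0.0/12 (172.16.0.0 - 172.31.255.255)
  192.168.0.0/16 (192.168.0.0 - 192.168.255.255)
Public (not in any RFC 1918 range)


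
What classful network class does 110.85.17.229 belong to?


First octet: 110
Binary: 01101110
0xxxxxxx -> Class A (1-126)
Class A, default mask 255.0.0.0 (/8)


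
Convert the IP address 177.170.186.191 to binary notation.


177 = 10110001
170 = 10101010
186 = 10111010
191 = 10111111
Binary: 10110001.10101010.10111010.10111111


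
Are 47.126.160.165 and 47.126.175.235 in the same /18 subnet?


Mask: 255.255.192.0
47.126.160.165 AND mask = 47.126.128.0
47.126.175.235 AND mask = 47.126.128.0
Yes, same subnet (47.126.128.0)


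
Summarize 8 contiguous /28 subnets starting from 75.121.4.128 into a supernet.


Original prefix: /28
Number of subnets: 8 = 2^3
New prefix = 28 - 3 = 25
Supernet: 75.121.4.128/25


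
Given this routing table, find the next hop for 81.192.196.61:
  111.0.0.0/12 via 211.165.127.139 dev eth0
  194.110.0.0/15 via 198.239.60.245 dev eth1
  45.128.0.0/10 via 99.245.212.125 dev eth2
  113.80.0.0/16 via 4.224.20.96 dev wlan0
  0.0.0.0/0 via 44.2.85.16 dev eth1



Longest prefix match for 81.192.196.61:
  /12 111.0.0.0: no
  /15 194.110.0.0: no
  /10 45.128.0.0: no
  /16 113.80.0.0: no
  /0 0.0.0.0: MATCH
Selected: next-hop 44.2.85.16 via eth1 (matched /0)


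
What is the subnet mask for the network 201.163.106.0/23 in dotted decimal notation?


/23 means 23 network bits, 9 host bits
Binary: 11111111111111111111111000000000
Mask: 255.255.254.0


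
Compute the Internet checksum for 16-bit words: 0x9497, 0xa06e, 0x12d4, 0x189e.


Sum all words (with carry folding):
+ 0x9497 = 0x9497
+ 0xa06e = 0x3506
+ 0x12d4 = 0x47da
+ 0x189e = 0x6078
One's complement: ~0x6078
Checksum = 0x9f87


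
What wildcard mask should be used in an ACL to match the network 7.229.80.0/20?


Subnet mask: 255.255.240.0
Wildcard = 255.255.255.255 - subnet mask
255 - 255 = 0
255 - 255 = 0
255 - 240 = 15
255 - 0 = 255
Wildcard: 0.0.15.255


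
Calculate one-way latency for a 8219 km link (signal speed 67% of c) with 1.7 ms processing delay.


Speed = 0.67 * 3e5 km/s = 201000 km/s
Propagation delay = 8219 / 201000 = 0.0409 s = 40.8905 ms
Processing delay = 1.7 ms
Total one-way latency = 42.5905 ms


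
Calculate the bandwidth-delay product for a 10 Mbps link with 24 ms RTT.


BDP = bandwidth * RTT
= 10 Mbps * 24 ms
= 10 * 1e6 * 24 / 1000 bits
= 240000 bits
= 30000 bytes
= 29.2969 KB
BDP = 240000 bits (30000 bytes)


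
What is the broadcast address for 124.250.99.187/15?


Network: 124.250.0.0/15
Host bits = 17
Set all host bits to 1:
Broadcast: 124.251.255.255


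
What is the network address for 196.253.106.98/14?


IP:   11000100.11111101.01101010.01100010
Mask: 11111111.11111100.00000000.00000000
AND operation:
Net:  11000100.11111100.00000000.00000000
Network: 196.252.0.0/14


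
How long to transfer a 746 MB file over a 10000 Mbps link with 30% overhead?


Effective throughput = 10000 * (1 - 30/100) = 7000 Mbps
File size in Mb = 746 * 8 = 5968 Mb
Time = 5968 / 7000
Time = 0.8526 seconds


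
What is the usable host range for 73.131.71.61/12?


Network: 73.128.0.0
Broadcast: 73.143.255.255
First usable = network + 1
Last usable = broadcast - 1
Range: 73.128.0.1 to 73.143.255.254


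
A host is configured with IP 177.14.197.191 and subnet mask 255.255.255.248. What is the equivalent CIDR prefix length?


Binary: 11111111.11111111.11111111.11111000
Count leading 1s
Prefix: /29


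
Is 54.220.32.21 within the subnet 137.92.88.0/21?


Subnet network: 137.92.88.0
Test IP AND mask: 54.220.32.0
No, 54.220.32.21 is not in 137.92.88.0/21


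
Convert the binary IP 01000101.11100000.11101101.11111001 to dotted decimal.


01000101 = 69
11100000 = 224
11101101 = 237
11111001 = 249
IP: 69.224.237.249


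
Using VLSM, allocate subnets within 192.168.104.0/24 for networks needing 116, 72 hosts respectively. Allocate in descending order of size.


116 hosts -> /25 (126 usable): 192.168.104.0/25
72 hosts -> /25 (126 usable): 192.168.104.128/25
Allocation: 192.168.104.0/25 (116 hosts, 126 usable); 192.168.104.128/25 (72 hosts, 126 usable)


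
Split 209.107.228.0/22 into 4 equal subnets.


New prefix = 22 + 2 = 24
Each subnet has 256 addresses
  209.107.228.0/24
  209.107.229.0/24
  209.107.230.0/24
  209.107.231.0/24
Subnets: 209.107.228.0/24, 209.107.229.0/24, 209.107.230.0/24, 209.107.231.0/24


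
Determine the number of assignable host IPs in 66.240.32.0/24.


Host bits = 32 - 24 = 8
Total addresses = 2^8 = 256
Usable = total - 2 (network and broadcast)
Usable hosts: 254


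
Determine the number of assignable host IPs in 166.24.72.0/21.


Host bits = 32 - 21 = 11
Total addresses = 2^11 = 2048
Usable = total - 2 (network and broadcast)
Usable hosts: 2046


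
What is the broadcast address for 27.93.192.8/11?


Network: 27.64.0.0/11
Host bits = 21
Set all host bits to 1:
Broadcast: 27.95.255.255


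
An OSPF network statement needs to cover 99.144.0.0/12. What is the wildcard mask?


Subnet mask: 255.240.0.0
Wildcard = 255.255.255.255 - subnet mask
255 - 255 = 0
255 - 240 = 15
255 - 0 = 255
255 - 0 = 255
Wildcard: 0.15.255.255


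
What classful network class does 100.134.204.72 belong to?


First octet: 100
Binary: 01100100
0xxxxxxx -> Class A (1-126)
Class A, default mask 255.0.0.0 (/8)


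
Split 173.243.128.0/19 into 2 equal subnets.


New prefix = 19 + 1 = 20
Each subnet has 4096 addresses
  173.243.128.0/20
  173.243.144.0/20
Subnets: 173.243.128.0/20, 173.243.144.0/20


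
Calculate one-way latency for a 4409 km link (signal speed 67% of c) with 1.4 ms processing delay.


Speed = 0.67 * 3e5 km/s = 201000 km/s
Propagation delay = 4409 / 201000 = 0.0219 s = 21.9353 ms
Processing delay = 1.4 ms
Total one-way latency = 23.3353 ms


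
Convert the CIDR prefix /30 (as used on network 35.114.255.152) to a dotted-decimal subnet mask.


/30 means 30 network bits, 2 host bits
Binary: 11111111111111111111111111111100
Mask: 255.255.255.252


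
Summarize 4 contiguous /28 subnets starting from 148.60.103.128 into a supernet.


Original prefix: /28
Number of subnets: 4 = 2^2
New prefix = 28 - 2 = 26
Supernet: 148.60.103.128/26


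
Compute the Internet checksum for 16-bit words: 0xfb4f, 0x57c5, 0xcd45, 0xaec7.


Sum all words (with carry folding):
+ 0xfb4f = 0xfb4f
+ 0x57c5 = 0x5315
+ 0xcd45 = 0x205b
+ 0xaec7 = 0xcf22
One's complement: ~0xcf22
Checksum = 0x30dd


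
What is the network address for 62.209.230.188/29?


IP:   00111110.11010001.11100110.10111100
Mask: 11111111.11111111.11111111.11111000
AND operation:
Net:  00111110.11010001.11100110.10111000
Network: 62.209.230.184/29


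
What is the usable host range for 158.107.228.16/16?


Network: 158.107.0.0
Broadcast: 158.107.255.255
First usable = network + 1
Last usable = broadcast - 1
Range: 158.107.0.1 to 158.107.255.254


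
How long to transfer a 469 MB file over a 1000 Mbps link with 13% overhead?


Effective throughput = 1000 * (1 - 13/100) = 870 Mbps
File size in Mb = 469 * 8 = 3752 Mb
Time = 3752 / 870
Time = 4.3126 seconds


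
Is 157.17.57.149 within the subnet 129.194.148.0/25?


Subnet network: 129.194.148.0
Test IP AND mask: 157.17.57.128
No, 157.17.57.149 is not in 129.194.148.0/25


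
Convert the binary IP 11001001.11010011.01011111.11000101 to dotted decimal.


11001001 = 201
11010011 = 211
01011111 = 95
11000101 = 197
IP: 201.211.95.197


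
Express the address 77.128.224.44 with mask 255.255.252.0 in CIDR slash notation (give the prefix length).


Binary: 11111111.11111111.11111100.00000000
Count leading 1s
Prefix: /22


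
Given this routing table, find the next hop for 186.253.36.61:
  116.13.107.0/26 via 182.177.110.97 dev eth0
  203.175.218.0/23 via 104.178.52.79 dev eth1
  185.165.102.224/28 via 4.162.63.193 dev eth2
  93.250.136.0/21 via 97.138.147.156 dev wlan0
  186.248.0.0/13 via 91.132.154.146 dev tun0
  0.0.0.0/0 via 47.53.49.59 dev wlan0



Longest prefix match for 186.253.36.61:
  /26 116.13.107.0: no
  /23 203.175.218.0: no
  /28 185.165.102.224: no
  /21 93.250.136.0: no
  /13 186.248.0.0: MATCH
  /0 0.0.0.0: MATCH
Selected: next-hop 91.132.154.146 via tun0 (matched /13)


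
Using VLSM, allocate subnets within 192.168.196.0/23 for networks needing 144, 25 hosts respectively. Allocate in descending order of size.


144 hosts -> /24 (254 usable): 192.168.196.0/24
25 hosts -> /27 (30 usable): 192.168.197.0/27
Allocation: 192.168.196.0/24 (144 hosts, 254 usable); 192.168.197.0/27 (25 hosts, 30 usable)


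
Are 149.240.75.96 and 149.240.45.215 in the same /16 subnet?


Mask: 255.255.0.0
149.240.75.96 AND mask = 149.240.0.0
149.240.45.215 AND mask = 149.240.0.0
Yes, same subnet (149.240.0.0)


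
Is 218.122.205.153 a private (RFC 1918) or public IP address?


RFC 1918 private ranges:
  10.0.0.0/8 (10.0.0.0 - 10.255.255.255)
  172.16.0.0/12 (172.16.0.0 - 172.31.255.255)
  192.168.0.0/16 (192.168.0.0 - 192.168.255.255)
Public (not in any RFC 1918 range)


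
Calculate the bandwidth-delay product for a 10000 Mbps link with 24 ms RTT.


BDP = bandwidth * RTT
= 10000 Mbps * 24 ms
= 10000 * 1e6 * 24 / 1000 bits
= 240000000 bits
= 30000000 bytes
= 29296.875 KB
BDP = 240000000 bits (30000000 bytes)


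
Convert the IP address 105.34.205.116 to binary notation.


105 = 01101001
34 = 00100010
205 = 11001101
116 = 01110100
Binary: 01101001.00100010.11001101.01110100


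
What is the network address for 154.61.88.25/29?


IP:   10011010.00111101.01011000.00011001
Mask: 11111111.11111111.11111111.11111000
AND operation:
Net:  10011010.00111101.01011000.00011000
Network: 154.61.88.24/29


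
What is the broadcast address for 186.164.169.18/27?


Network: 186.164.169.0/27
Host bits = 5
Set all host bits to 1:
Broadcast: 186.164.169.31


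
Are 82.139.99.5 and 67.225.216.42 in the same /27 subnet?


Mask: 255.255.255.224
82.139.99.5 AND mask = 82.139.99.0
67.225.216.42 AND mask = 67.225.216.32
No, different subnets (82.139.99.0 vs 67.225.216.32)


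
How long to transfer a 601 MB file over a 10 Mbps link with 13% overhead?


Effective throughput = 10 * (1 - 13/100) = 8.7 Mbps
File size in Mb = 601 * 8 = 4808 Mb
Time = 4808 / 8.7
Time = 552.6437 seconds


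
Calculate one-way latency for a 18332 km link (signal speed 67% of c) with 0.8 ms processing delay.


Speed = 0.67 * 3e5 km/s = 201000 km/s
Propagation delay = 18332 / 201000 = 0.0912 s = 91.204 ms
Processing delay = 0.8 ms
Total one-way latency = 92.004 ms


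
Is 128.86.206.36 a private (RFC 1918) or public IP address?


RFC 1918 private ranges:
  10.0.0.0/8 (10.0.0.0 - 10.255.255.255)
  172.16.0.0/12 (172.16.0.0 - 172.31.255.255)
  192.168.0.0/16 (192.168.0.0 - 192.168.255.255)
Public (not in any RFC 1918 range)


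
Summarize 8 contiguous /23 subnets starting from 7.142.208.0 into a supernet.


Original prefix: /23
Number of subnets: 8 = 2^3
New prefix = 23 - 3 = 20
Supernet: 7.142.208.0/20


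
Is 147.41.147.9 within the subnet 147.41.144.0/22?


Subnet network: 147.41.144.0
Test IP AND mask: 147.41.144.0
Yes, 147.41.147.9 is in 147.41.144.0/22


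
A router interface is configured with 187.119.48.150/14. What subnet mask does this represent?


/14 means 14 network bits, 18 host bits
Binary: 11111111111111000000000000000000
Mask: 255.252.0.0


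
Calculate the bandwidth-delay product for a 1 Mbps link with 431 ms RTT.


BDP = bandwidth * RTT
= 1 Mbps * 431 ms
= 1 * 1e6 * 431 / 1000 bits
= 431000 bits
= 53875 bytes
= 52.6123 KB
BDP = 431000 bits (53875 bytes)


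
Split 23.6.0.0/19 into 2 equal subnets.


New prefix = 19 + 1 = 20
Each subnet has 4096 addresses
  23.6.0.0/20
  23.6.16.0/20
Subnets: 23.6.0.0/20, 23.6.16.0/20


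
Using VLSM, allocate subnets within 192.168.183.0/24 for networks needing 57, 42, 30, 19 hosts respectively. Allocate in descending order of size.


57 hosts -> /26 (62 usable): 192.168.183.0/26
42 hosts -> /26 (62 usable): 192.168.183.64/26
30 hosts -> /27 (30 usable): 192.168.183.128/27
19 hosts -> /27 (30 usable): 192.168.183.160/27
Allocation: 192.168.183.0/26 (57 hosts, 62 usable); 192.168.183.64/26 (42 hosts, 62 usable); 192.168.183.128/27 (30 hosts, 30 usable); 192.168.183.160/27 (19 hosts, 30 usable)


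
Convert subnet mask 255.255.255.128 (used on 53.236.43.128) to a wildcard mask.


Subnet mask: 255.255.255.128
Wildcard = 255.255.255.255 - subnet mask
255 - 255 = 0
255 - 255 = 0
255 - 255 = 0
255 - 128 = 127
Wildcard: 0.0.0.127
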